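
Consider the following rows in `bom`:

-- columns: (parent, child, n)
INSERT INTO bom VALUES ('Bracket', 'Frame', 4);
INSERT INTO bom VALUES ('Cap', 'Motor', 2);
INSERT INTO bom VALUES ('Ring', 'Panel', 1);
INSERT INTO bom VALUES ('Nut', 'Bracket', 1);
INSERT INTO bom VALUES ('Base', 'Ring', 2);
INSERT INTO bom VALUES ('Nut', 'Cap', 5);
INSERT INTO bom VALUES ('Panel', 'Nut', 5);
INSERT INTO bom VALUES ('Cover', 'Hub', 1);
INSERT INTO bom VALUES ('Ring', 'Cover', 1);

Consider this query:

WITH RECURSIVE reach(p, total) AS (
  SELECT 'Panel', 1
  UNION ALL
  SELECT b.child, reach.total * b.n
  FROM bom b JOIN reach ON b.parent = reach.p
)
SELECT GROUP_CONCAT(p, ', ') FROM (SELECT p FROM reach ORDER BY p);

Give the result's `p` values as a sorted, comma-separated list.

Base: (Panel, total=1).
Iteration 1: components of {Panel} -> Nut = 1*5 = 5.
Iteration 2: components of {Nut} -> Bracket = 5*1 = 5, Cap = 5*5 = 25.
Iteration 3: components of {Bracket,Cap} -> Frame = 5*4 = 20, Motor = 25*2 = 50.
Iteration 4: no further components; recursion stops.

Bracket, Cap, Frame, Motor, Nut, Panel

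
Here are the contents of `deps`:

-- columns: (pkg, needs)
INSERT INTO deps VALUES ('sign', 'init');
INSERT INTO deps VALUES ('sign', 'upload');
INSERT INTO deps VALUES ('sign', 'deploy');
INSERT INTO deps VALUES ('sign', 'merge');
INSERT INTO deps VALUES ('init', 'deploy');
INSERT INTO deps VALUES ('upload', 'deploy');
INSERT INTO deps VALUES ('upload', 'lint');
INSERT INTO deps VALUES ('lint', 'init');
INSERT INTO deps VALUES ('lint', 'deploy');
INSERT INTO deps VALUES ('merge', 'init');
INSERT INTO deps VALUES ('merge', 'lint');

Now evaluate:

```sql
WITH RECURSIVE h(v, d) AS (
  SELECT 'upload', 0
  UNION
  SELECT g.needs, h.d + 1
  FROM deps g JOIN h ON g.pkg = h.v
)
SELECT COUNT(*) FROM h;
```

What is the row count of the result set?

6

Base: (upload, d=0).
Iteration 1: edges from {upload} -> (deploy, d=1), (lint, d=1).
Iteration 2: edges from {deploy,lint} -> (deploy, d=2), (init, d=2).
Iteration 3: edges from {deploy,init} -> (deploy, d=3).
Iteration 4: no outgoing edges from {deploy}; recursion stops.
Total rows emitted: 6.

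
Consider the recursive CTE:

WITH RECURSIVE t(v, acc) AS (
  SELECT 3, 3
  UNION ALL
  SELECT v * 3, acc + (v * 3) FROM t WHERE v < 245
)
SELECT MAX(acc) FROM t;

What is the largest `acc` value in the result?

Base: v=3, acc=3.
Iteration 1: 3 < 245 holds -> v = 3 * 3 = 9, acc = 3 + 9 = 12.
Iteration 2: 9 < 245 holds -> v = 9 * 3 = 27, acc = 12 + 27 = 39.
Iteration 3: 27 < 245 holds -> v = 27 * 3 = 81, acc = 39 + 81 = 120.
Iteration 4: 81 < 245 holds -> v = 81 * 3 = 243, acc = 120 + 243 = 363.
Iteration 5: 243 < 245 holds -> v = 243 * 3 = 729, acc = 363 + 729 = 1092.
Iteration 6: 729 < 245 fails; recursion stops.
acc values: 3, 12, 39, 120, 363, 1092; the maximum is 1092.

1092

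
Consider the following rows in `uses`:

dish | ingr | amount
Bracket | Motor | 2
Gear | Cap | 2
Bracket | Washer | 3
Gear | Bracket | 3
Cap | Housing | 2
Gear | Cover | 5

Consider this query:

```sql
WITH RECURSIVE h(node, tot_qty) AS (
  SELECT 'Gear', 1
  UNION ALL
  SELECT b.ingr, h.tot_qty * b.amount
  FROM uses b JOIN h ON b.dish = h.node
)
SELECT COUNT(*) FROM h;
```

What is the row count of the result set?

Base: (Gear, tot_qty=1).
Iteration 1: components of {Gear} -> Bracket = 1*3 = 3, Cap = 1*2 = 2, Cover = 1*5 = 5.
Iteration 2: components of {Bracket,Cap,Cover} -> Housing = 2*2 = 4, Motor = 3*2 = 6, Washer = 3*3 = 9.
Iteration 3: no further components; recursion stops.
Total rows emitted: 7.

7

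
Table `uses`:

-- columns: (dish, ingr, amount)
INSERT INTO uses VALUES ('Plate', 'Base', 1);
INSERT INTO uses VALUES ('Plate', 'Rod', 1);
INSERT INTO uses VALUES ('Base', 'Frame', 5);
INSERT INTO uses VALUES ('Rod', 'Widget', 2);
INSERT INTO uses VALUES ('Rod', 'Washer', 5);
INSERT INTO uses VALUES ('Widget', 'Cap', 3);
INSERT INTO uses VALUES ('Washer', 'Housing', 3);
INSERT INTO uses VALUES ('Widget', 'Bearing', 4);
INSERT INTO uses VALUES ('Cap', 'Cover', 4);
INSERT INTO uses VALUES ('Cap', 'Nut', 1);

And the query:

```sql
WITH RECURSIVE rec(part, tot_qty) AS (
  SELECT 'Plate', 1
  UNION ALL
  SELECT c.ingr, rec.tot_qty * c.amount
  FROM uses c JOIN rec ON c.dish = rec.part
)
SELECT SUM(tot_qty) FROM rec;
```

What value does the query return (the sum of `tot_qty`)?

74

Base: (Plate, tot_qty=1).
Iteration 1: components of {Plate} -> Base = 1*1 = 1, Rod = 1*1 = 1.
Iteration 2: components of {Base,Rod} -> Frame = 1*5 = 5, Washer = 1*5 = 5, Widget = 1*2 = 2.
Iteration 3: components of {Frame,Washer,Widget} -> Bearing = 2*4 = 8, Cap = 2*3 = 6, Housing = 5*3 = 15.
Iteration 4: components of {Bearing,Cap,Housing} -> Cover = 6*4 = 24, Nut = 6*1 = 6.
Iteration 5: no further components; recursion stops.
SUM(tot_qty) = 1 + 1 + 1 + 5 + 2 + 5 + 6 + 8 + 15 + 24 + 6 = 74.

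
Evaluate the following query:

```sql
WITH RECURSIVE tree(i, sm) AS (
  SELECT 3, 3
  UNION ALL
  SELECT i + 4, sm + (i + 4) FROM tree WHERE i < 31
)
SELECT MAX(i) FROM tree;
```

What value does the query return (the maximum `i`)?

Base: i=3, sm=3.
Iteration 1: 3 < 31 holds -> i = 3 + 4 = 7, sm = 3 + 7 = 10.
Iteration 2: 7 < 31 holds -> i = 7 + 4 = 11, sm = 10 + 11 = 21.
Iteration 3: 11 < 31 holds -> i = 11 + 4 = 15, sm = 21 + 15 = 36.
Iteration 4: 15 < 31 holds -> i = 15 + 4 = 19, sm = 36 + 19 = 55.
Iteration 5: 19 < 31 holds -> i = 19 + 4 = 23, sm = 55 + 23 = 78.
Iteration 6: 23 < 31 holds -> i = 23 + 4 = 27, sm = 78 + 27 = 105.
Iteration 7: 27 < 31 holds -> i = 27 + 4 = 31, sm = 105 + 31 = 136.
Iteration 8: 31 < 31 fails; recursion stops.
i values: 3, 7, 11, 15, 19, 23, 27, 31; the maximum is 31.

31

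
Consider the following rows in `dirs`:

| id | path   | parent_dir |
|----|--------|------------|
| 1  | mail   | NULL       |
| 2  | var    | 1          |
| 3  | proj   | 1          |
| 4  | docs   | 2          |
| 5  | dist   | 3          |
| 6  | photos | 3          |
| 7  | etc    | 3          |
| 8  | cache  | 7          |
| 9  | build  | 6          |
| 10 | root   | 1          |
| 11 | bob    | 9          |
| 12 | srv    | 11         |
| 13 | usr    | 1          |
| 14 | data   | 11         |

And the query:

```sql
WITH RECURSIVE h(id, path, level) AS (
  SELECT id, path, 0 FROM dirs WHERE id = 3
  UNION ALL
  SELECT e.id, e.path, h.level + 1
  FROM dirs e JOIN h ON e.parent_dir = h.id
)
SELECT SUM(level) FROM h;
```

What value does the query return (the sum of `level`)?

Base: id=3 (proj) at level 0.
Iteration 1: rows with parent_dir in {3} -> dist (id 5, level 1), photos (id 6, level 1), etc (id 7, level 1).
Iteration 2: rows with parent_dir in {5,6,7} -> cache (id 8, level 2), build (id 9, level 2).
Iteration 3: rows with parent_dir in {8,9} -> bob (id 11, level 3).
Iteration 4: rows with parent_dir in {11} -> srv (id 12, level 4), data (id 14, level 4).
Iteration 5: no rows with parent_dir in {12,14}; recursion stops.
SUM(level) = 0 + 1 + 1 + 1 + 2 + 2 + 3 + 4 + 4 = 18.

18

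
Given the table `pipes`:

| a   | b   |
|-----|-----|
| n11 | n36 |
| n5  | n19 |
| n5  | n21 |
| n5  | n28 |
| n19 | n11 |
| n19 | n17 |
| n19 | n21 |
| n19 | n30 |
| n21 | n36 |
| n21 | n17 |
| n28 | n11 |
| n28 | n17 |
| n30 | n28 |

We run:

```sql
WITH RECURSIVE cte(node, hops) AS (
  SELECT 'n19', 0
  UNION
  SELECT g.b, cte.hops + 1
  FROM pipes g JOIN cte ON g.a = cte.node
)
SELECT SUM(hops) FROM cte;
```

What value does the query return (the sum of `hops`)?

Base: (n19, hops=0).
Iteration 1: edges from {n19} -> (n11, hops=1), (n17, hops=1), (n21, hops=1), (n30, hops=1).
Iteration 2: edges from {n11,n17,n21,n30} -> (n17, hops=2), (n28, hops=2), (n36, hops=2). [UNION drops 1 duplicate row(s)]
Iteration 3: edges from {n17,n28,n36} -> (n11, hops=3), (n17, hops=3).
Iteration 4: edges from {n11,n17} -> (n36, hops=4).
Iteration 5: no outgoing edges from {n36}; recursion stops.
SUM(hops) = 0 + 1 + 1 + 1 + 1 + 2 + 2 + 2 + 3 + 3 + 4 = 20.

20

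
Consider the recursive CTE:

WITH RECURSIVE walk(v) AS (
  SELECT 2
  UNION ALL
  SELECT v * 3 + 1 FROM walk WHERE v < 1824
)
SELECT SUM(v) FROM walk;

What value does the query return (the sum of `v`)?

8196

Base: v=2.
Iteration 1: 2 < 1824 holds -> v = 2 * 3 + 1 = 7.
Iteration 2: 7 < 1824 holds -> v = 7 * 3 + 1 = 22.
Iteration 3: 22 < 1824 holds -> v = 22 * 3 + 1 = 67.
Iteration 4: 67 < 1824 holds -> v = 67 * 3 + 1 = 202.
Iteration 5: 202 < 1824 holds -> v = 202 * 3 + 1 = 607.
Iteration 6: 607 < 1824 holds -> v = 607 * 3 + 1 = 1822.
Iteration 7: 1822 < 1824 holds -> v = 1822 * 3 + 1 = 5467.
Iteration 8: 5467 < 1824 fails; recursion stops.
SUM(v) = 2 + 7 + 22 + 67 + 202 + 607 + 1822 + 5467 = 8196.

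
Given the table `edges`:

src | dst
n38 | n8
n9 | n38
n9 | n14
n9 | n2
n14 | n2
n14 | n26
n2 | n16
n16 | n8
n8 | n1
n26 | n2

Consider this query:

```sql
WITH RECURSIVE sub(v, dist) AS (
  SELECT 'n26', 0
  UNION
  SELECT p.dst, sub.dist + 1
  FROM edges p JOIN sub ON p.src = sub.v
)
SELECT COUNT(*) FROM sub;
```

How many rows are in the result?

5

Base: (n26, dist=0).
Iteration 1: edges from {n26} -> (n2, dist=1).
Iteration 2: edges from {n2} -> (n16, dist=2).
Iteration 3: edges from {n16} -> (n8, dist=3).
Iteration 4: edges from {n8} -> (n1, dist=4).
Iteration 5: no outgoing edges from {n1}; recursion stops.
Total rows emitted: 5.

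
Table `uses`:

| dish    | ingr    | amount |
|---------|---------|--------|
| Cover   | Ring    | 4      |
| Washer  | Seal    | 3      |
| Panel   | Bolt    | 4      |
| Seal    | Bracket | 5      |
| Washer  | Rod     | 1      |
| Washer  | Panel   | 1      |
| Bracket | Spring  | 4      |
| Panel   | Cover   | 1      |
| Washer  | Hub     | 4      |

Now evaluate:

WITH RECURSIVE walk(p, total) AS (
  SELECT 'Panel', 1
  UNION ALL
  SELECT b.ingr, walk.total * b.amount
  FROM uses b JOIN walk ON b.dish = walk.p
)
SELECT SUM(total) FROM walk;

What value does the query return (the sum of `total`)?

Base: (Panel, total=1).
Iteration 1: components of {Panel} -> Bolt = 1*4 = 4, Cover = 1*1 = 1.
Iteration 2: components of {Bolt,Cover} -> Ring = 1*4 = 4.
Iteration 3: no further components; recursion stops.
SUM(total) = 1 + 4 + 1 + 4 = 10.

10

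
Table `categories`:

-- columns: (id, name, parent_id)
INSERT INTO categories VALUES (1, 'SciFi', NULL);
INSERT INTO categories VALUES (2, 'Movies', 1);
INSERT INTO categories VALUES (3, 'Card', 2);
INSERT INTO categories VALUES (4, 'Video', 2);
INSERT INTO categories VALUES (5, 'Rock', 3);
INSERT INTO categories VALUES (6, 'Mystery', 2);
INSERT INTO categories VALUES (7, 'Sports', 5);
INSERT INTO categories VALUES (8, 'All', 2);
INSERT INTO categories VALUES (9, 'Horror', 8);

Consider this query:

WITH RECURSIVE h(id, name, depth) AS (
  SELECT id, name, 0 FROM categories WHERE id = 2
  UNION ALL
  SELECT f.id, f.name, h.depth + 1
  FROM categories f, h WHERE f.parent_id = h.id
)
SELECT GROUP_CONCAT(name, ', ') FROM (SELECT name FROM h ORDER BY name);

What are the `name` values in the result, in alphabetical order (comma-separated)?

All, Card, Horror, Movies, Mystery, Rock, Sports, Video

Base: id=2 (Movies) at depth 0.
Iteration 1: rows with parent_id in {2} -> Card (id 3, depth 1), Video (id 4, depth 1), Mystery (id 6, depth 1), All (id 8, depth 1).
Iteration 2: rows with parent_id in {3,4,6,8} -> Rock (id 5, depth 2), Horror (id 9, depth 2).
Iteration 3: rows with parent_id in {5,9} -> Sports (id 7, depth 3).
Iteration 4: no rows with parent_id in {7}; recursion stops.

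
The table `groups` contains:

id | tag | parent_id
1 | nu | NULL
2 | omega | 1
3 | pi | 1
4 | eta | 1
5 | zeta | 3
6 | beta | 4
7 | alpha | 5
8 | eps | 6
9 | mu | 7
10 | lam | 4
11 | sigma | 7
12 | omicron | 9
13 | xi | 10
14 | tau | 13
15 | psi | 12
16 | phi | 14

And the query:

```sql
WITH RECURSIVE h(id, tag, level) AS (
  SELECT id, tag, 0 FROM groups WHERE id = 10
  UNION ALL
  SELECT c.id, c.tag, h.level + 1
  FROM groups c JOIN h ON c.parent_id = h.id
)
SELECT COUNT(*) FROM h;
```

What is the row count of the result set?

Base: id=10 (lam) at level 0.
Iteration 1: rows with parent_id in {10} -> xi (id 13, level 1).
Iteration 2: rows with parent_id in {13} -> tau (id 14, level 2).
Iteration 3: rows with parent_id in {14} -> phi (id 16, level 3).
Iteration 4: no rows with parent_id in {16}; recursion stops.
Total rows emitted: 4.

4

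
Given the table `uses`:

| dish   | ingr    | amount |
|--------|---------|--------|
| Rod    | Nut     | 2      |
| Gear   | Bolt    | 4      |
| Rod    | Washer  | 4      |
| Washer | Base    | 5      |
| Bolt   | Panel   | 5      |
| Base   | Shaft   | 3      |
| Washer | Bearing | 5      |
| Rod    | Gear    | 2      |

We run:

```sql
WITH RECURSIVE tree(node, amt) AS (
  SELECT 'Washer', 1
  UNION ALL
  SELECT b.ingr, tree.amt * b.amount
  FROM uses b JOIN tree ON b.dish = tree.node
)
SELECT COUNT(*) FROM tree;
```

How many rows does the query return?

Base: (Washer, amt=1).
Iteration 1: components of {Washer} -> Base = 1*5 = 5, Bearing = 1*5 = 5.
Iteration 2: components of {Base,Bearing} -> Shaft = 5*3 = 15.
Iteration 3: no further components; recursion stops.
Total rows emitted: 4.

4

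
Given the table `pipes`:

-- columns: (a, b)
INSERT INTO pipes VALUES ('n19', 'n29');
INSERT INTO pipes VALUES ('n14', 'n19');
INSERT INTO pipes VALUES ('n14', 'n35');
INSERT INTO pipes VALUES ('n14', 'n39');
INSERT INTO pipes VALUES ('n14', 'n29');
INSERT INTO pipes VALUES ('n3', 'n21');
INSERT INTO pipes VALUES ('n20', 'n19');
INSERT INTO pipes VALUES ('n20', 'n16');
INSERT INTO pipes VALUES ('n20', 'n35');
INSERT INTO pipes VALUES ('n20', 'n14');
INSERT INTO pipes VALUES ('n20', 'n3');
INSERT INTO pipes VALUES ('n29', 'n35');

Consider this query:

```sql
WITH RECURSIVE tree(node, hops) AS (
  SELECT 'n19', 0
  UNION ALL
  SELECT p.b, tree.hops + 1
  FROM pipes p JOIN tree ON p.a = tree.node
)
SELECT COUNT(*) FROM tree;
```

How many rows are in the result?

Base: (n19, hops=0).
Iteration 1: edges from {n19} -> (n29, hops=1).
Iteration 2: edges from {n29} -> (n35, hops=2).
Iteration 3: no outgoing edges from {n35}; recursion stops.
Total rows emitted: 3.

3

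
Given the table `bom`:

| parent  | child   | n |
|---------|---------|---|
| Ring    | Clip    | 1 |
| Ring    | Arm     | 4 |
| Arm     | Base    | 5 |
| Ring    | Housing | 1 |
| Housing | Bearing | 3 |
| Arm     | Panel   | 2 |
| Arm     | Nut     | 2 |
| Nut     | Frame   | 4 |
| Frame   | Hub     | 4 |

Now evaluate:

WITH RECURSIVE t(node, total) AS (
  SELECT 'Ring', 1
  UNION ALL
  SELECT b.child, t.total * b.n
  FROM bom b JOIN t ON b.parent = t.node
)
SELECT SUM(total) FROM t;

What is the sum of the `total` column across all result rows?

206

Base: (Ring, total=1).
Iteration 1: components of {Ring} -> Arm = 1*4 = 4, Clip = 1*1 = 1, Housing = 1*1 = 1.
Iteration 2: components of {Arm,Clip,Housing} -> Base = 4*5 = 20, Bearing = 1*3 = 3, Nut = 4*2 = 8, Panel = 4*2 = 8.
Iteration 3: components of {Base,Bearing,Nut,Panel} -> Frame = 8*4 = 32.
Iteration 4: components of {Frame} -> Hub = 32*4 = 128.
Iteration 5: no further components; recursion stops.
SUM(total) = 1 + 1 + 4 + 1 + 20 + 8 + 8 + 3 + 32 + 128 = 206.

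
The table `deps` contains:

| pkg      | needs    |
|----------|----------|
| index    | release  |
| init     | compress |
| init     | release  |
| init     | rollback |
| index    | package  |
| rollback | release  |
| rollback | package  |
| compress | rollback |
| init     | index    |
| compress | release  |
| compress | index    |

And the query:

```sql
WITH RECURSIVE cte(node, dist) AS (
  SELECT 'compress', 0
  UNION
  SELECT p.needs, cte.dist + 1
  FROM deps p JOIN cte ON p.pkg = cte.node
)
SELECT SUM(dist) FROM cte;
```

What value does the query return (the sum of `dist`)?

7

Base: (compress, dist=0).
Iteration 1: edges from {compress} -> (index, dist=1), (release, dist=1), (rollback, dist=1).
Iteration 2: edges from {index,release,rollback} -> (package, dist=2), (release, dist=2). [UNION drops 2 duplicate row(s)]
Iteration 3: no outgoing edges from {package,release}; recursion stops.
SUM(dist) = 0 + 1 + 1 + 1 + 2 + 2 = 7.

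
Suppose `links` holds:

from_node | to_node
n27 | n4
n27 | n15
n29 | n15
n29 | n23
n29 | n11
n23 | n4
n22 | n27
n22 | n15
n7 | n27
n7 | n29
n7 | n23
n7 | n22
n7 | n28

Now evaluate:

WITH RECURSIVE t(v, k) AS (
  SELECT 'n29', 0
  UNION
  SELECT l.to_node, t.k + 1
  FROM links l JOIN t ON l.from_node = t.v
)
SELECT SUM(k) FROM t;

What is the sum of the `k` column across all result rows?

5

Base: (n29, k=0).
Iteration 1: edges from {n29} -> (n11, k=1), (n15, k=1), (n23, k=1).
Iteration 2: edges from {n11,n15,n23} -> (n4, k=2).
Iteration 3: no outgoing edges from {n4}; recursion stops.
SUM(k) = 0 + 1 + 1 + 1 + 2 = 5.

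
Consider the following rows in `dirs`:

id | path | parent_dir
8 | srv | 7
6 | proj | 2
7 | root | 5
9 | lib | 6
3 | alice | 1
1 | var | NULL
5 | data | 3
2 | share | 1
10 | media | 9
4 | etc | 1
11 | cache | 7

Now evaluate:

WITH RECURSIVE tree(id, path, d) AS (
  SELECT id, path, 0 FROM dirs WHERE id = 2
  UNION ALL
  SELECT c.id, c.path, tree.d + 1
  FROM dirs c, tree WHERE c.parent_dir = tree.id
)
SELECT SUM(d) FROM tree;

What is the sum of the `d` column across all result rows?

6

Base: id=2 (share) at d 0.
Iteration 1: rows with parent_dir in {2} -> proj (id 6, d 1).
Iteration 2: rows with parent_dir in {6} -> lib (id 9, d 2).
Iteration 3: rows with parent_dir in {9} -> media (id 10, d 3).
Iteration 4: no rows with parent_dir in {10}; recursion stops.
SUM(d) = 0 + 1 + 2 + 3 = 6.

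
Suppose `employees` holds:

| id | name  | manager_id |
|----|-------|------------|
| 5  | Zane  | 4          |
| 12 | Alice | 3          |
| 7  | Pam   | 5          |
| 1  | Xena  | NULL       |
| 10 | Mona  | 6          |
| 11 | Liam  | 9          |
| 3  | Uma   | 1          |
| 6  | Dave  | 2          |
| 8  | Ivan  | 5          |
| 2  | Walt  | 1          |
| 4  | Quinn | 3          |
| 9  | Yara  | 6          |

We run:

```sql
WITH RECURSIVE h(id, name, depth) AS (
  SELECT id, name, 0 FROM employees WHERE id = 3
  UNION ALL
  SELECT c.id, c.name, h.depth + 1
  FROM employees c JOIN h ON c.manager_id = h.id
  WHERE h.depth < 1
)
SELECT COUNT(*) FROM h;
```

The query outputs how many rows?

Base: id=3 (Uma) at depth 0.
Iteration 1: rows with manager_id in {3} -> Quinn (id 4, depth 1), Alice (id 12, depth 1).
Iteration 2: depth < 1 fails for all current rows; recursion stops.
Total rows emitted: 3.

3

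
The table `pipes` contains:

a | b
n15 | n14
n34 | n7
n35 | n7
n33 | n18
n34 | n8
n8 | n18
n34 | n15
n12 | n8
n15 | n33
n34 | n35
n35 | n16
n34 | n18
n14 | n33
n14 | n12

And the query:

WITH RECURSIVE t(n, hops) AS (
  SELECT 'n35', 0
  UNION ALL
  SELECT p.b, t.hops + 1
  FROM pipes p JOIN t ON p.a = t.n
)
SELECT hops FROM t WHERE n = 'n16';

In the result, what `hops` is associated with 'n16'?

1

Base: (n35, hops=0).
Iteration 1: edges from {n35} -> (n16, hops=1), (n7, hops=1).
Iteration 2: no outgoing edges from {n16,n7}; recursion stops.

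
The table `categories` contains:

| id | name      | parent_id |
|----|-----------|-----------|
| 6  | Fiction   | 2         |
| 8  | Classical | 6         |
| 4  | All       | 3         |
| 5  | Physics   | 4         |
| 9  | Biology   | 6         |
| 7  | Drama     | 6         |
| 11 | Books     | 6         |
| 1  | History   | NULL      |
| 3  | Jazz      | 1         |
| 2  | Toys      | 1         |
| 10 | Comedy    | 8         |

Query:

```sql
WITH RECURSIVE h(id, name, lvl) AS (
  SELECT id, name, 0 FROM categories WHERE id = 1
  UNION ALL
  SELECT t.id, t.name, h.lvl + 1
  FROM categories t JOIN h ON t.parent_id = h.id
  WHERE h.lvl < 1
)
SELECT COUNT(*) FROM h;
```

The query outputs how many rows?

3

Base: id=1 (History) at lvl 0.
Iteration 1: rows with parent_id in {1} -> Toys (id 2, lvl 1), Jazz (id 3, lvl 1).
Iteration 2: lvl < 1 fails for all current rows; recursion stops.
Total rows emitted: 3.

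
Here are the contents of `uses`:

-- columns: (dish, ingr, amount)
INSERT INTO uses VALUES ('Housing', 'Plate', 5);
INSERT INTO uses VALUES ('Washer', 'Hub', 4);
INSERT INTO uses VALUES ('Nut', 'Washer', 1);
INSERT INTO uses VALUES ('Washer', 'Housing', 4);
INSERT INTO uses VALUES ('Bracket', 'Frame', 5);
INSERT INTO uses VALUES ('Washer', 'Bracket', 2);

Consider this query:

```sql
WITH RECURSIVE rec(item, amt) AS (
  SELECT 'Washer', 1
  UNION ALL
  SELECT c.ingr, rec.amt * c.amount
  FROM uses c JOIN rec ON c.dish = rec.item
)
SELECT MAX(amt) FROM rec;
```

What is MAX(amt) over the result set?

Base: (Washer, amt=1).
Iteration 1: components of {Washer} -> Bracket = 1*2 = 2, Housing = 1*4 = 4, Hub = 1*4 = 4.
Iteration 2: components of {Bracket,Housing,Hub} -> Frame = 2*5 = 10, Plate = 4*5 = 20.
Iteration 3: no further components; recursion stops.
amt values: 1, 4, 4, 2, 20, 10; the maximum is 20.

20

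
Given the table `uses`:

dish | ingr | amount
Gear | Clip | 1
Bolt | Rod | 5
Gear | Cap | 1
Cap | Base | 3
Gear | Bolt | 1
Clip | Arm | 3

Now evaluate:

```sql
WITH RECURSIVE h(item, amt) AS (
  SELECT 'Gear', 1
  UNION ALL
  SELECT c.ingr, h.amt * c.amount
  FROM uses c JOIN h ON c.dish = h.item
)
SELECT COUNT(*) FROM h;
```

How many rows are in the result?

7

Base: (Gear, amt=1).
Iteration 1: components of {Gear} -> Bolt = 1*1 = 1, Cap = 1*1 = 1, Clip = 1*1 = 1.
Iteration 2: components of {Bolt,Cap,Clip} -> Arm = 1*3 = 3, Base = 1*3 = 3, Rod = 1*5 = 5.
Iteration 3: no further components; recursion stops.
Total rows emitted: 7.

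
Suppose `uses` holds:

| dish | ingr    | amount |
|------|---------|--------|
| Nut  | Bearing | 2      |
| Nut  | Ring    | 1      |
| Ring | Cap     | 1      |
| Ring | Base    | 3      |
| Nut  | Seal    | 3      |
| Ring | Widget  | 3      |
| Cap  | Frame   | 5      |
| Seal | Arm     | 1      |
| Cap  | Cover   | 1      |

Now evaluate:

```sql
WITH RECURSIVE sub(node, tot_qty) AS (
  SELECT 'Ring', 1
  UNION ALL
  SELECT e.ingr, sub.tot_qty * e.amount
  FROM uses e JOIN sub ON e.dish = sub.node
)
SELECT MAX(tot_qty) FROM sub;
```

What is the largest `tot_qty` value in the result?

5

Base: (Ring, tot_qty=1).
Iteration 1: components of {Ring} -> Base = 1*3 = 3, Cap = 1*1 = 1, Widget = 1*3 = 3.
Iteration 2: components of {Base,Cap,Widget} -> Cover = 1*1 = 1, Frame = 1*5 = 5.
Iteration 3: no further components; recursion stops.
tot_qty values: 1, 1, 3, 3, 5, 1; the maximum is 5.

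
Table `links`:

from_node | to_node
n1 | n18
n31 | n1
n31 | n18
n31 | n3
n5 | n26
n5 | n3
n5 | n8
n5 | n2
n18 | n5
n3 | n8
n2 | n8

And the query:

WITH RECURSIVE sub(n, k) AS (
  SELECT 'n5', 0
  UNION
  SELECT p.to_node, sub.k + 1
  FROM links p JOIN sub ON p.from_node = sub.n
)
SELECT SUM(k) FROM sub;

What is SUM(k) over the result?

Base: (n5, k=0).
Iteration 1: edges from {n5} -> (n2, k=1), (n26, k=1), (n3, k=1), (n8, k=1).
Iteration 2: edges from {n2,n26,n3,n8} -> (n8, k=2). [UNION drops 1 duplicate row(s)]
Iteration 3: no outgoing edges from {n8}; recursion stops.
SUM(k) = 0 + 1 + 1 + 1 + 1 + 2 = 6.

6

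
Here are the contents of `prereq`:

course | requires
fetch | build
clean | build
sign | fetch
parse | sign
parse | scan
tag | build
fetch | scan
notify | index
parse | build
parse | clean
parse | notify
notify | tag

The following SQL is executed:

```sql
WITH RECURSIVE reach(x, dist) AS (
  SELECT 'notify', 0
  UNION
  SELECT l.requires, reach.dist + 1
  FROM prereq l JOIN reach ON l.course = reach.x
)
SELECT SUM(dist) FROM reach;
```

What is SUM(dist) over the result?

Base: (notify, dist=0).
Iteration 1: edges from {notify} -> (index, dist=1), (tag, dist=1).
Iteration 2: edges from {index,tag} -> (build, dist=2).
Iteration 3: no outgoing edges from {build}; recursion stops.
SUM(dist) = 0 + 1 + 1 + 2 = 4.

4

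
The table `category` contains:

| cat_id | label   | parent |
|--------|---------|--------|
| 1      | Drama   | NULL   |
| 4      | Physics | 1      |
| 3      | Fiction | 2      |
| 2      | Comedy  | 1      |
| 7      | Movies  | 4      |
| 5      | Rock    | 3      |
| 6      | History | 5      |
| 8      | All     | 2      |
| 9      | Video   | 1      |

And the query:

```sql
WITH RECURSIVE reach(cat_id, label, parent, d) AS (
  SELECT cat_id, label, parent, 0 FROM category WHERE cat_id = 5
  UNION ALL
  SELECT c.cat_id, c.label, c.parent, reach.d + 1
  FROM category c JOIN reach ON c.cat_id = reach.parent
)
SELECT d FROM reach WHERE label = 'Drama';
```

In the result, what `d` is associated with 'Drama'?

3

Base: cat_id=5 (Rock), parent=3, d 0.
Iteration 1: join on cat_id=3 -> Fiction (id 3, parent=2, d 1).
Iteration 2: join on cat_id=2 -> Comedy (id 2, parent=1, d 2).
Iteration 3: join on cat_id=1 -> Drama (id 1, parent=NULL, d 3).
Iteration 4: parent is NULL; no match; recursion stops.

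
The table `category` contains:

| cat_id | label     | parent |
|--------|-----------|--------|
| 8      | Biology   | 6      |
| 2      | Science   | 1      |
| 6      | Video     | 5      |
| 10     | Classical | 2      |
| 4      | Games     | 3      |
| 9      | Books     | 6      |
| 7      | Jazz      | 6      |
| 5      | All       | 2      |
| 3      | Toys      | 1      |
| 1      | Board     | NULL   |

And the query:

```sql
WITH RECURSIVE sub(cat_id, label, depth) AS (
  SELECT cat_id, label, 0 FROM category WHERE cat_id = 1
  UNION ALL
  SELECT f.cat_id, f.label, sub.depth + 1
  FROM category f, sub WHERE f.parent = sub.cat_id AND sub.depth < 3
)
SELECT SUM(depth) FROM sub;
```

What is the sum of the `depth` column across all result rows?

Base: cat_id=1 (Board) at depth 0.
Iteration 1: rows with parent in {1} -> Science (id 2, depth 1), Toys (id 3, depth 1).
Iteration 2: rows with parent in {2,3} -> Games (id 4, depth 2), All (id 5, depth 2), Classical (id 10, depth 2).
Iteration 3: rows with parent in {4,5,10} -> Video (id 6, depth 3).
Iteration 4: depth < 3 fails for all current rows; recursion stops.
SUM(depth) = 0 + 1 + 1 + 2 + 2 + 2 + 3 = 11.

11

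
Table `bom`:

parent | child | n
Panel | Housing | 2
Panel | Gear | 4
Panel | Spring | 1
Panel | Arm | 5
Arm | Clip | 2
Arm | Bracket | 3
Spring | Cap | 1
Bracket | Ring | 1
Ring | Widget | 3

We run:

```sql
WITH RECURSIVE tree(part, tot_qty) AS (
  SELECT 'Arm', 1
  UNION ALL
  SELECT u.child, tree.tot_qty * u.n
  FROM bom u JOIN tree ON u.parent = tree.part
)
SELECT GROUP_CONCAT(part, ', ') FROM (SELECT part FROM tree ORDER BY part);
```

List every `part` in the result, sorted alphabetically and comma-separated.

Arm, Bracket, Clip, Ring, Widget

Base: (Arm, tot_qty=1).
Iteration 1: components of {Arm} -> Bracket = 1*3 = 3, Clip = 1*2 = 2.
Iteration 2: components of {Bracket,Clip} -> Ring = 3*1 = 3.
Iteration 3: components of {Ring} -> Widget = 3*3 = 9.
Iteration 4: no further components; recursion stops.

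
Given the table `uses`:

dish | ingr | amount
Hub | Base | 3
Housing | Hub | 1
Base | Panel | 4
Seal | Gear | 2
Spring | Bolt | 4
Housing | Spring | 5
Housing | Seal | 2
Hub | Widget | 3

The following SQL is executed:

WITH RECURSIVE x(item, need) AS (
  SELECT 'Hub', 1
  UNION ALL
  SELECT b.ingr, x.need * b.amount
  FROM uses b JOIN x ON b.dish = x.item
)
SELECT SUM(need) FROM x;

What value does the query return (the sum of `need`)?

Base: (Hub, need=1).
Iteration 1: components of {Hub} -> Base = 1*3 = 3, Widget = 1*3 = 3.
Iteration 2: components of {Base,Widget} -> Panel = 3*4 = 12.
Iteration 3: no further components; recursion stops.
SUM(need) = 1 + 3 + 3 + 12 = 19.

19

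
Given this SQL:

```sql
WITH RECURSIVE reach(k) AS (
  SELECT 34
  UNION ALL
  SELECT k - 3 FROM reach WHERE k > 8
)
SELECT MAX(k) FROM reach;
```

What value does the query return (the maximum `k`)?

34

Base: k=34.
Iteration 1: 34 > 8 holds -> k = 34 - 3 = 31.
Iteration 2: 31 > 8 holds -> k = 31 - 3 = 28.
Iteration 3: 28 > 8 holds -> k = 28 - 3 = 25.
Iteration 4: 25 > 8 holds -> k = 25 - 3 = 22.
Iteration 5: 22 > 8 holds -> k = 22 - 3 = 19.
Iteration 6: 19 > 8 holds -> k = 19 - 3 = 16.
Iteration 7: 16 > 8 holds -> k = 16 - 3 = 13.
Iteration 8: 13 > 8 holds -> k = 13 - 3 = 10.
Iteration 9: 10 > 8 holds -> k = 10 - 3 = 7.
Iteration 10: 7 > 8 fails; recursion stops.
k values: 34, 31, 28, 25, 22, 19, 16, 13, 10, 7; the maximum is 34.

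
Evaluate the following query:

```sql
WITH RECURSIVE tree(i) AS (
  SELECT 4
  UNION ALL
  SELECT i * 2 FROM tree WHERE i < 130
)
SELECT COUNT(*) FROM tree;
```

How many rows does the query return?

Base: i=4.
Iteration 1: 4 < 130 holds -> i = 4 * 2 = 8.
Iteration 2: 8 < 130 holds -> i = 8 * 2 = 16.
Iteration 3: 16 < 130 holds -> i = 16 * 2 = 32.
Iteration 4: 32 < 130 holds -> i = 32 * 2 = 64.
Iteration 5: 64 < 130 holds -> i = 64 * 2 = 128.
Iteration 6: 128 < 130 holds -> i = 128 * 2 = 256.
Iteration 7: 256 < 130 fails; recursion stops.
Total rows emitted: 7.

7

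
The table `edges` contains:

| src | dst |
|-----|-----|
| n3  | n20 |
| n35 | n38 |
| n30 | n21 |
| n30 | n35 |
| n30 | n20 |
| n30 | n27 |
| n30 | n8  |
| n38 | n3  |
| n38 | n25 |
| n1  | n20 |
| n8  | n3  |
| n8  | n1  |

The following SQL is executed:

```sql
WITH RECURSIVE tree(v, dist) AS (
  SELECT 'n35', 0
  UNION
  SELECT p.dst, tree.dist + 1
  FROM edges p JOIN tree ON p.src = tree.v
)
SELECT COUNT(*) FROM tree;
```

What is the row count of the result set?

5

Base: (n35, dist=0).
Iteration 1: edges from {n35} -> (n38, dist=1).
Iteration 2: edges from {n38} -> (n25, dist=2), (n3, dist=2).
Iteration 3: edges from {n25,n3} -> (n20, dist=3).
Iteration 4: no outgoing edges from {n20}; recursion stops.
Total rows emitted: 5.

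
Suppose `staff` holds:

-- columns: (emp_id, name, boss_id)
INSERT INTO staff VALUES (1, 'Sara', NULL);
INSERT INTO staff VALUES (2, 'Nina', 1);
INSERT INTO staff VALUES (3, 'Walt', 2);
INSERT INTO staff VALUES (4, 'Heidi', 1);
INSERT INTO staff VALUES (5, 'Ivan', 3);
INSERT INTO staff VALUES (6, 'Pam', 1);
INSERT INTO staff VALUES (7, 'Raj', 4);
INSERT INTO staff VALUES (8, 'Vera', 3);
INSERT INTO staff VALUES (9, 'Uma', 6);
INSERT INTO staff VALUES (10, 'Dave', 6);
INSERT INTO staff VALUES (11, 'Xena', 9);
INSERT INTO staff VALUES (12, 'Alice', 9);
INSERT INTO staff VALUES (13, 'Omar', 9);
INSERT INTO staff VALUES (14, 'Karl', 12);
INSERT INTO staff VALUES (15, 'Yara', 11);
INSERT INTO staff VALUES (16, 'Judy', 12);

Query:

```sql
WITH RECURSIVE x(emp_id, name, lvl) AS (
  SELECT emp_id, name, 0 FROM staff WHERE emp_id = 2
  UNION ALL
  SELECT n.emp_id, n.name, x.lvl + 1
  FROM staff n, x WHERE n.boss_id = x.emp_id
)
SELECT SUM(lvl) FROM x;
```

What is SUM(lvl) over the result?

5

Base: emp_id=2 (Nina) at lvl 0.
Iteration 1: rows with boss_id in {2} -> Walt (id 3, lvl 1).
Iteration 2: rows with boss_id in {3} -> Ivan (id 5, lvl 2), Vera (id 8, lvl 2).
Iteration 3: no rows with boss_id in {5,8}; recursion stops.
SUM(lvl) = 0 + 1 + 2 + 2 = 5.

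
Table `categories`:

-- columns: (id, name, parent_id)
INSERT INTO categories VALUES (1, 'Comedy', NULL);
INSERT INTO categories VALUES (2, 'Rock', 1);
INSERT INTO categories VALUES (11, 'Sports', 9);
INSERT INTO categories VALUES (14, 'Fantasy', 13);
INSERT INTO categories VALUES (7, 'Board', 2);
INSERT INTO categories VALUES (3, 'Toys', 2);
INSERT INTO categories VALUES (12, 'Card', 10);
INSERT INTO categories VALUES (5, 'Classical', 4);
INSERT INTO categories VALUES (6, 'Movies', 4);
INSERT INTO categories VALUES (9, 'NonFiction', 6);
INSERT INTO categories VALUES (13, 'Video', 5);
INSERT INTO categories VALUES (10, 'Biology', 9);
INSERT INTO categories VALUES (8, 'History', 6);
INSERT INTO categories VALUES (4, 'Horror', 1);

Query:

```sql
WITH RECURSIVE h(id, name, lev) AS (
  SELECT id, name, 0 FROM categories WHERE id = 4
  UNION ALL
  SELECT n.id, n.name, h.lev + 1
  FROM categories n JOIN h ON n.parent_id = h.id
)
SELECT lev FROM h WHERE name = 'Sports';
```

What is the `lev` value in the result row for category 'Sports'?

3

Base: id=4 (Horror) at lev 0.
Iteration 1: rows with parent_id in {4} -> Classical (id 5, lev 1), Movies (id 6, lev 1).
Iteration 2: rows with parent_id in {5,6} -> History (id 8, lev 2), NonFiction (id 9, lev 2), Video (id 13, lev 2).
Iteration 3: rows with parent_id in {8,9,13} -> Biology (id 10, lev 3), Sports (id 11, lev 3), Fantasy (id 14, lev 3).
Iteration 4: rows with parent_id in {10,11,14} -> Card (id 12, lev 4).
Iteration 5: no rows with parent_id in {12}; recursion stops.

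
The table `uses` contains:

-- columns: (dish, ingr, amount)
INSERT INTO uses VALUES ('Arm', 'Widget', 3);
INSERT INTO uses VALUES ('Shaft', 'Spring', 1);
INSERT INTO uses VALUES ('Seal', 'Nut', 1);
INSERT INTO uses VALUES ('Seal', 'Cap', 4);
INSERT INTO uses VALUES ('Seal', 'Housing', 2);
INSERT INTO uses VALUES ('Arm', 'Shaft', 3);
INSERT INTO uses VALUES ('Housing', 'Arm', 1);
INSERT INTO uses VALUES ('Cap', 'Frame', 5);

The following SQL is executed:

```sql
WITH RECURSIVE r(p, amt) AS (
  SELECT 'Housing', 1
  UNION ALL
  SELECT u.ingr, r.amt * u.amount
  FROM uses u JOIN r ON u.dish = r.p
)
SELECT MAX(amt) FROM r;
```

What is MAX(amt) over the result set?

3

Base: (Housing, amt=1).
Iteration 1: components of {Housing} -> Arm = 1*1 = 1.
Iteration 2: components of {Arm} -> Shaft = 1*3 = 3, Widget = 1*3 = 3.
Iteration 3: components of {Shaft,Widget} -> Spring = 3*1 = 3.
Iteration 4: no further components; recursion stops.
amt values: 1, 1, 3, 3, 3; the maximum is 3.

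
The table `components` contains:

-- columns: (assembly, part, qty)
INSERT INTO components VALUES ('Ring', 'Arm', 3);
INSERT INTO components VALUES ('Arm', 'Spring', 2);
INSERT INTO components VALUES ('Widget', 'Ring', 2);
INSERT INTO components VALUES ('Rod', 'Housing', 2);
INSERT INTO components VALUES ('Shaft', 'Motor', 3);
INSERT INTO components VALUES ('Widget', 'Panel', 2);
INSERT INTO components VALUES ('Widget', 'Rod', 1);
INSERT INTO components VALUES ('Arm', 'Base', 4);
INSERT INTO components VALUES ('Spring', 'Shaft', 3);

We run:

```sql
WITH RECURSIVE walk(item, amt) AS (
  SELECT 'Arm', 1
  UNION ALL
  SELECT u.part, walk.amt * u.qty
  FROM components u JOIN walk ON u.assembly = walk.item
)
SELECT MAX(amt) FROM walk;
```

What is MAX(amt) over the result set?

Base: (Arm, amt=1).
Iteration 1: components of {Arm} -> Base = 1*4 = 4, Spring = 1*2 = 2.
Iteration 2: components of {Base,Spring} -> Shaft = 2*3 = 6.
Iteration 3: components of {Shaft} -> Motor = 6*3 = 18.
Iteration 4: no further components; recursion stops.
amt values: 1, 4, 2, 6, 18; the maximum is 18.

18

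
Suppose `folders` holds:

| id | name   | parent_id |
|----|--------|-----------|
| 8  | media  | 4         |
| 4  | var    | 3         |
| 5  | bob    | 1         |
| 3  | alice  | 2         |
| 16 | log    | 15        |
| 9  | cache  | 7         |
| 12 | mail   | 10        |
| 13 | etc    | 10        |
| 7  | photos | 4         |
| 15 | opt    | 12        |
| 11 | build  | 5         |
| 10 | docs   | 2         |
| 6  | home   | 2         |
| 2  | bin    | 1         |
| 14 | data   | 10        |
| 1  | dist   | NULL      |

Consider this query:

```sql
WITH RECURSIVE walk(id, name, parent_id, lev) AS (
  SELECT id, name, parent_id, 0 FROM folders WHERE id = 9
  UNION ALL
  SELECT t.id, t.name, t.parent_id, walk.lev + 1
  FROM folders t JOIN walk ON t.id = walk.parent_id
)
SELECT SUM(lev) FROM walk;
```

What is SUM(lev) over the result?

Base: id=9 (cache), parent_id=7, lev 0.
Iteration 1: join on id=7 -> photos (id 7, parent_id=4, lev 1).
Iteration 2: join on id=4 -> var (id 4, parent_id=3, lev 2).
Iteration 3: join on id=3 -> alice (id 3, parent_id=2, lev 3).
Iteration 4: join on id=2 -> bin (id 2, parent_id=1, lev 4).
Iteration 5: join on id=1 -> dist (id 1, parent_id=NULL, lev 5).
Iteration 6: parent_id is NULL; no match; recursion stops.
SUM(lev) = 0 + 1 + 2 + 3 + 4 + 5 = 15.

15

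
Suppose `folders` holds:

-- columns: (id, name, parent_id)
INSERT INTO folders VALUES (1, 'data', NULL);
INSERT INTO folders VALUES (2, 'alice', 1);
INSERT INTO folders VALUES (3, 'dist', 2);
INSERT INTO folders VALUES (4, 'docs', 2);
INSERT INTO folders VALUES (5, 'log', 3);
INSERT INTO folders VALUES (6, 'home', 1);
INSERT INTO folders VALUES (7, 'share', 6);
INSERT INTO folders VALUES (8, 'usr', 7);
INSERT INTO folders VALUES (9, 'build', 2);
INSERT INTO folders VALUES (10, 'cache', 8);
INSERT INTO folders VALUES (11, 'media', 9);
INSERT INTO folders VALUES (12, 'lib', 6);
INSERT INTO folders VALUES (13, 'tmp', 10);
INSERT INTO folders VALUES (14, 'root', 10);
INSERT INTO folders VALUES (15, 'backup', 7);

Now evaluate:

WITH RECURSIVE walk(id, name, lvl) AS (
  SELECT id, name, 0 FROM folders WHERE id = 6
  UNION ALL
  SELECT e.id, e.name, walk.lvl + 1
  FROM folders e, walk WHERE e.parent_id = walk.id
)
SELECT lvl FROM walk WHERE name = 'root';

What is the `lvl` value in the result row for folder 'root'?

4

Base: id=6 (home) at lvl 0.
Iteration 1: rows with parent_id in {6} -> share (id 7, lvl 1), lib (id 12, lvl 1).
Iteration 2: rows with parent_id in {7,12} -> usr (id 8, lvl 2), backup (id 15, lvl 2).
Iteration 3: rows with parent_id in {8,15} -> cache (id 10, lvl 3).
Iteration 4: rows with parent_id in {10} -> tmp (id 13, lvl 4), root (id 14, lvl 4).
Iteration 5: no rows with parent_id in {13,14}; recursion stops.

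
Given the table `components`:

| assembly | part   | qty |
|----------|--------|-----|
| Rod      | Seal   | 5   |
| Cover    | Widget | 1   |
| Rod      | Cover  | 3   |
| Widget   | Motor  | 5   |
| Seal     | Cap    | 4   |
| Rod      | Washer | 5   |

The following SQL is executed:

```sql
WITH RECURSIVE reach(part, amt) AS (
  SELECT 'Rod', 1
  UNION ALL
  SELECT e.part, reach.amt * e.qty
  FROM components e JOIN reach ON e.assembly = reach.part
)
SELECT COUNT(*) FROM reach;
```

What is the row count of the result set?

7

Base: (Rod, amt=1).
Iteration 1: components of {Rod} -> Cover = 1*3 = 3, Seal = 1*5 = 5, Washer = 1*5 = 5.
Iteration 2: components of {Cover,Seal,Washer} -> Cap = 5*4 = 20, Widget = 3*1 = 3.
Iteration 3: components of {Cap,Widget} -> Motor = 3*5 = 15.
Iteration 4: no further components; recursion stops.
Total rows emitted: 7.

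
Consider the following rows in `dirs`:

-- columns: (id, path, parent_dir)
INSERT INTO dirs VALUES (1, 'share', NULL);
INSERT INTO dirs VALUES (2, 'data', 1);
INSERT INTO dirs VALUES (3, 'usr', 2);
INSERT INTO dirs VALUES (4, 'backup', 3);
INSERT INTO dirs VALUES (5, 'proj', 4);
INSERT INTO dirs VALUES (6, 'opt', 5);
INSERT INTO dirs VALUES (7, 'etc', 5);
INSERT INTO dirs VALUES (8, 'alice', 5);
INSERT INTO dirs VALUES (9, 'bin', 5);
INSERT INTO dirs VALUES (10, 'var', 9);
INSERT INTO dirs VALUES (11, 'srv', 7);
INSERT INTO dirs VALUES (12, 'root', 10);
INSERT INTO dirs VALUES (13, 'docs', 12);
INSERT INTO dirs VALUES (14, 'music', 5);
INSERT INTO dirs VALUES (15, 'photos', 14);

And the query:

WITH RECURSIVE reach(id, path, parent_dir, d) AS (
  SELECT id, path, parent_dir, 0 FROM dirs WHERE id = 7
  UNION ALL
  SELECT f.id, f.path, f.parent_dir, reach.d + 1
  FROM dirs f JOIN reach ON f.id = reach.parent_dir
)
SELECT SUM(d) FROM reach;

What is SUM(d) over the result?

15

Base: id=7 (etc), parent_dir=5, d 0.
Iteration 1: join on id=5 -> proj (id 5, parent_dir=4, d 1).
Iteration 2: join on id=4 -> backup (id 4, parent_dir=3, d 2).
Iteration 3: join on id=3 -> usr (id 3, parent_dir=2, d 3).
Iteration 4: join on id=2 -> data (id 2, parent_dir=1, d 4).
Iteration 5: join on id=1 -> share (id 1, parent_dir=NULL, d 5).
Iteration 6: parent_dir is NULL; no match; recursion stops.
SUM(d) = 0 + 1 + 2 + 3 + 4 + 5 = 15.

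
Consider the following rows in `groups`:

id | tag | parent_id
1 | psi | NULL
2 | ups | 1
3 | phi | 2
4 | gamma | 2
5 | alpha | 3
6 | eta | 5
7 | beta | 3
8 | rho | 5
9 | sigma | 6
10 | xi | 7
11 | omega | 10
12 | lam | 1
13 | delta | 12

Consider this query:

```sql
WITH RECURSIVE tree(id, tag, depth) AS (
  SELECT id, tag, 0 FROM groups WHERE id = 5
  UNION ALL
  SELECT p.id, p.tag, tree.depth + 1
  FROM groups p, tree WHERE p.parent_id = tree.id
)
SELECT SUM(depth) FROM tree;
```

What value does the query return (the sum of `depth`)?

4

Base: id=5 (alpha) at depth 0.
Iteration 1: rows with parent_id in {5} -> eta (id 6, depth 1), rho (id 8, depth 1).
Iteration 2: rows with parent_id in {6,8} -> sigma (id 9, depth 2).
Iteration 3: no rows with parent_id in {9}; recursion stops.
SUM(depth) = 0 + 1 + 1 + 2 = 4.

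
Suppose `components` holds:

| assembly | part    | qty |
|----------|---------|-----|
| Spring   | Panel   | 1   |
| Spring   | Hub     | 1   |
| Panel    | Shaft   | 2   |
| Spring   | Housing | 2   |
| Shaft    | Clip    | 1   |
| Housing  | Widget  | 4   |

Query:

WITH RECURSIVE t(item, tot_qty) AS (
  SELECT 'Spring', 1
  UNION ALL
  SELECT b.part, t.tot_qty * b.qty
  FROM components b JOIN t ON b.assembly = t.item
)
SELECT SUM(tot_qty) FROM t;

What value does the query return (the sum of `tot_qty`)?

Base: (Spring, tot_qty=1).
Iteration 1: components of {Spring} -> Housing = 1*2 = 2, Hub = 1*1 = 1, Panel = 1*1 = 1.
Iteration 2: components of {Housing,Hub,Panel} -> Shaft = 1*2 = 2, Widget = 2*4 = 8.
Iteration 3: components of {Shaft,Widget} -> Clip = 2*1 = 2.
Iteration 4: no further components; recursion stops.
SUM(tot_qty) = 1 + 1 + 1 + 2 + 2 + 8 + 2 = 17.

17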